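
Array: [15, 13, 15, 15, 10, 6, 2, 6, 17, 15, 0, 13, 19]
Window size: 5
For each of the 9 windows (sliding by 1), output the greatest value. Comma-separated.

15, 15, 15, 15, 17, 17, 17, 17, 19

Sliding a size-5 window across the 13 values:
15 13 15 15 10 → max 15
13 15 15 10 6 → max 15
15 15 10 6 2 → max 15
15 10 6 2 6 → max 15
10 6 2 6 17 → max 17
6 2 6 17 15 → max 17
2 6 17 15 0 → max 17
6 17 15 0 13 → max 17
17 15 0 13 19 → max 19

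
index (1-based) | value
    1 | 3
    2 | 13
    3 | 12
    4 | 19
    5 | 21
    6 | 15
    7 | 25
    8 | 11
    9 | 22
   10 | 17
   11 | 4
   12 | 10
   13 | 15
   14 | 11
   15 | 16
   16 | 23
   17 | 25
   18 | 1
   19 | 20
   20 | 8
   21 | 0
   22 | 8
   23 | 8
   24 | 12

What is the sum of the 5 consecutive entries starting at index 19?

44

Elements at indices 19..23: 20, 8, 0, 8, 8
sum(20, 8, 0, 8, 8) = 44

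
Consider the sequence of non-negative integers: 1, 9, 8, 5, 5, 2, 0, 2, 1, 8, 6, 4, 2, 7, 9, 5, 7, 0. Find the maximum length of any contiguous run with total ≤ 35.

10

[1] sum 1 len 1
[1, 9] sum 10 len 2
[1, 9, 8] sum 18 len 3
[1, 9, 8, 5] sum 23 len 4
[1, 9, 8, 5, 5] sum 28 len 5
[1, 9, 8, 5, 5, 2] sum 30 len 6
[1, 9, 8, 5, 5, 2, 0] sum 30 len 7
[1, 9, 8, 5, 5, 2, 0, 2] sum 32 len 8
[1, 9, 8, 5, 5, 2, 0, 2, 1] sum 33 len 9
[8, 5, 5, 2, 0, 2, 1, 8] sum 31 len 8
[5, 5, 2, 0, 2, 1, 8, 6] sum 29 len 8
[5, 5, 2, 0, 2, 1, 8, 6, 4] sum 33 len 9
[5, 5, 2, 0, 2, 1, 8, 6, 4, 2] sum 35 len 10
[2, 0, 2, 1, 8, 6, 4, 2, 7] sum 32 len 9
[6, 4, 2, 7, 9] sum 28 len 5
[6, 4, 2, 7, 9, 5] sum 33 len 6
[4, 2, 7, 9, 5, 7] sum 34 len 6
[4, 2, 7, 9, 5, 7, 0] sum 34 len 7
Longest length seen: 10.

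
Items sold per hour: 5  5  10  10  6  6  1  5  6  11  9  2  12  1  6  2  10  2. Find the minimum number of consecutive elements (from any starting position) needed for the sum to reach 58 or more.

Extend right; whenever the sum reaches 58, record the length and shrink from the left:
add 5: running sum 5 < 58
add 5: running sum 10 < 58
add 10: running sum 20 < 58
add 10: running sum 30 < 58
add 6: running sum 36 < 58
add 6: running sum 42 < 58
add 1: running sum 43 < 58
add 5: running sum 48 < 58
add 6: running sum 54 < 58
end 9: [5, 10, 10, 6, 6, 1, 5, 6, 11] sum 60, len 9
end 10: [10, 10, 6, 6, 1, 5, 6, 11, 9] sum 64, len 9
end 11: [10, 10, 6, 6, 1, 5, 6, 11, 9, 2] sum 66, len 10
end 12: [6, 6, 1, 5, 6, 11, 9, 2, 12] sum 58, len 9
end 13: [6, 6, 1, 5, 6, 11, 9, 2, 12, 1] sum 59, len 10
end 14: [6, 1, 5, 6, 11, 9, 2, 12, 1, 6] sum 59, len 10
end 15: [6, 1, 5, 6, 11, 9, 2, 12, 1, 6, 2] sum 61, len 11
end 16: [6, 11, 9, 2, 12, 1, 6, 2, 10] sum 59, len 9
end 17: [6, 11, 9, 2, 12, 1, 6, 2, 10, 2] sum 61, len 10
Shortest qualifying length: 9.

9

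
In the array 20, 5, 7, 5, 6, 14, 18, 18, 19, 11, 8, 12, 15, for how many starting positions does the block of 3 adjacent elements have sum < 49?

9

(20, 5, 7) → sum 32  < 49 ✓
(5, 7, 5) → sum 17  < 49 ✓
(7, 5, 6) → sum 18  < 49 ✓
(5, 6, 14) → sum 25  < 49 ✓
(6, 14, 18) → sum 38  < 49 ✓
(14, 18, 18) → sum 50
(18, 18, 19) → sum 55
(18, 19, 11) → sum 48  < 49 ✓
(19, 11, 8) → sum 38  < 49 ✓
(11, 8, 12) → sum 31  < 49 ✓
(8, 12, 15) → sum 35  < 49 ✓
9 windows satisfy the condition.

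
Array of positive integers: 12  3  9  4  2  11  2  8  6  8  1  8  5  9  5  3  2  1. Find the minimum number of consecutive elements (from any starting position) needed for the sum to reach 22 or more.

add 12: running sum 12 < 22
add 3: running sum 15 < 22
add 9: shortest ending here [12, 3, 9] sum 24, len 3
add 4: shortest ending here [12, 3, 9, 4] sum 28, len 4
add 2: shortest ending here [12, 3, 9, 4, 2] sum 30, len 5
add 11: shortest ending here [9, 4, 2, 11] sum 26, len 4
add 2: shortest ending here [9, 4, 2, 11, 2] sum 28, len 5
add 8: shortest ending here [2, 11, 2, 8] sum 23, len 4
add 6: shortest ending here [11, 2, 8, 6] sum 27, len 4
add 8: shortest ending here [8, 6, 8] sum 22, len 3
add 1: shortest ending here [8, 6, 8, 1] sum 23, len 4
add 8: shortest ending here [6, 8, 1, 8] sum 23, len 4
add 5: shortest ending here [8, 1, 8, 5] sum 22, len 4
add 9: shortest ending here [8, 5, 9] sum 22, len 3
add 5: shortest ending here [8, 5, 9, 5] sum 27, len 4
add 3: shortest ending here [5, 9, 5, 3] sum 22, len 4
add 2: shortest ending here [5, 9, 5, 3, 2] sum 24, len 5
add 1: shortest ending here [5, 9, 5, 3, 2, 1] sum 25, len 6
Shortest qualifying length: 3.

3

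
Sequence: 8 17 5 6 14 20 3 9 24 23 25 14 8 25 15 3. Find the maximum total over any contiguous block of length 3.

72

Each size-3 window and its sum:
8 17 5 → sum 30
17 5 6 → sum 28
5 6 14 → sum 25
6 14 20 → sum 40
14 20 3 → sum 37
20 3 9 → sum 32
3 9 24 → sum 36
9 24 23 → sum 56
24 23 25 → sum 72
23 25 14 → sum 62
25 14 8 → sum 47
14 8 25 → sum 47
8 25 15 → sum 48
25 15 3 → sum 43
Maximum of these is 72.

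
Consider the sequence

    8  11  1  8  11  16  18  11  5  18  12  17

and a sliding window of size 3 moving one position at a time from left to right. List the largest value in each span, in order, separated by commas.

11, 11, 11, 16, 18, 18, 18, 18, 18, 18

Sliding a size-3 window across the 12 values:
8 11 1 → max 11
11 1 8 → max 11
1 8 11 → max 11
8 11 16 → max 16
11 16 18 → max 18
16 18 11 → max 18
18 11 5 → max 18
11 5 18 → max 18
5 18 12 → max 18
18 12 17 → max 18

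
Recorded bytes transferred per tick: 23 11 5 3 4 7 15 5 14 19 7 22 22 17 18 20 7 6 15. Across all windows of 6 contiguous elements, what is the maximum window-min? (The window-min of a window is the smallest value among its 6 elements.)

7

[23, 11, 5, 3, 4, 7] → min 3
[11, 5, 3, 4, 7, 15] → min 3
[5, 3, 4, 7, 15, 5] → min 3
[3, 4, 7, 15, 5, 14] → min 3
[4, 7, 15, 5, 14, 19] → min 4
[7, 15, 5, 14, 19, 7] → min 5
[15, 5, 14, 19, 7, 22] → min 5
[5, 14, 19, 7, 22, 22] → min 5
[14, 19, 7, 22, 22, 17] → min 7
[19, 7, 22, 22, 17, 18] → min 7
[7, 22, 22, 17, 18, 20] → min 7
[22, 22, 17, 18, 20, 7] → min 7
[22, 17, 18, 20, 7, 6] → min 6
[17, 18, 20, 7, 6, 15] → min 6
Maximum of these is 7.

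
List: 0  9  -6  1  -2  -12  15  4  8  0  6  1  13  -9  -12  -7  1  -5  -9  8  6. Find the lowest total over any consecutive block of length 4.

-27

[0, 9, -6, 1] → sum 4
[9, -6, 1, -2] → sum 2
[-6, 1, -2, -12] → sum -19
[1, -2, -12, 15] → sum 2
[-2, -12, 15, 4] → sum 5
[-12, 15, 4, 8] → sum 15
[15, 4, 8, 0] → sum 27
[4, 8, 0, 6] → sum 18
[8, 0, 6, 1] → sum 15
[0, 6, 1, 13] → sum 20
[6, 1, 13, -9] → sum 11
[1, 13, -9, -12] → sum -7
[13, -9, -12, -7] → sum -15
[-9, -12, -7, 1] → sum -27
[-12, -7, 1, -5] → sum -23
[-7, 1, -5, -9] → sum -20
[1, -5, -9, 8] → sum -5
[-5, -9, 8, 6] → sum 0
Lowest of these is -27.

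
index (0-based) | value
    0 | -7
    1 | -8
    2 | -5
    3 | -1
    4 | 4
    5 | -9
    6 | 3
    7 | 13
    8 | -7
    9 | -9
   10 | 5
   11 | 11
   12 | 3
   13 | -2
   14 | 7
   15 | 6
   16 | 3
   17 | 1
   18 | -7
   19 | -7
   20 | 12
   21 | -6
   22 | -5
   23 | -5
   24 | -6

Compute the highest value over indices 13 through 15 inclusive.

Elements at indices 13..15: -2, 7, 6
max(-2, 7, 6) = 7

7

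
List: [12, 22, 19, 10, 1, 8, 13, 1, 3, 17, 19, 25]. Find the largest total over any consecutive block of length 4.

64

(12, 22, 19, 10) → sum 63
(22, 19, 10, 1) → sum 52
(19, 10, 1, 8) → sum 38
(10, 1, 8, 13) → sum 32
(1, 8, 13, 1) → sum 23
(8, 13, 1, 3) → sum 25
(13, 1, 3, 17) → sum 34
(1, 3, 17, 19) → sum 40
(3, 17, 19, 25) → sum 64
Largest of these is 64.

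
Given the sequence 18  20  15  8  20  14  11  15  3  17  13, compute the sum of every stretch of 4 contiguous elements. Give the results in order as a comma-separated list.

61, 63, 57, 53, 60, 43, 46, 48

(18, 20, 15, 8) → sum 61
(20, 15, 8, 20) → sum 63
(15, 8, 20, 14) → sum 57
(8, 20, 14, 11) → sum 53
(20, 14, 11, 15) → sum 60
(14, 11, 15, 3) → sum 43
(11, 15, 3, 17) → sum 46
(15, 3, 17, 13) → sum 48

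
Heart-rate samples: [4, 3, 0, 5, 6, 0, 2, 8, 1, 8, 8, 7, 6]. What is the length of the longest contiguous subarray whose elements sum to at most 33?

Extend to the right; shrink from the left whenever the sum exceeds 33:
add 4: [4] sum 4, len 1
add 3: [4, 3] sum 7, len 2
add 0: [4, 3, 0] sum 7, len 3
add 5: [4, 3, 0, 5] sum 12, len 4
add 6: [4, 3, 0, 5, 6] sum 18, len 5
add 0: [4, 3, 0, 5, 6, 0] sum 18, len 6
add 2: [4, 3, 0, 5, 6, 0, 2] sum 20, len 7
add 8: [4, 3, 0, 5, 6, 0, 2, 8] sum 28, len 8
add 1: [4, 3, 0, 5, 6, 0, 2, 8, 1] sum 29, len 9
add 8: [3, 0, 5, 6, 0, 2, 8, 1, 8] sum 33, len 9
add 8: [6, 0, 2, 8, 1, 8, 8] sum 33, len 7
add 7: [8, 1, 8, 8, 7] sum 32, len 5
add 6: [1, 8, 8, 7, 6] sum 30, len 5
Longest length seen: 9.

9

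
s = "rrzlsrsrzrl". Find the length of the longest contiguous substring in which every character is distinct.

4

add r: [r] len 1
add r (repeat r, move left end past it): [r] len 1
add z: [r, z] len 2
add l: [r, z, l] len 3
add s: [r, z, l, s] len 4
add r (repeat r, move left end past it): [z, l, s, r] len 4
add s (repeat s, move left end past it): [r, s] len 2
add r (repeat r, move left end past it): [s, r] len 2
add z: [s, r, z] len 3
add r (repeat r, move left end past it): [z, r] len 2
add l: [z, r, l] len 3
Longest all-distinct length: 4.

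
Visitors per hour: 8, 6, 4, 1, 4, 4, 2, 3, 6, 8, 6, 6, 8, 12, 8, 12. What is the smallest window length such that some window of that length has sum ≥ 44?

add 8: running sum 8 < 44
add 6: running sum 14 < 44
add 4: running sum 18 < 44
add 1: running sum 19 < 44
add 4: running sum 23 < 44
add 4: running sum 27 < 44
add 2: running sum 29 < 44
add 3: running sum 32 < 44
add 6: running sum 38 < 44
end 9: [8, 6, 4, 1, 4, 4, 2, 3, 6, 8] sum 46, len 10
end 10: [6, 4, 1, 4, 4, 2, 3, 6, 8, 6] sum 44, len 10
end 11: [4, 1, 4, 4, 2, 3, 6, 8, 6, 6] sum 44, len 10
end 12: [4, 4, 2, 3, 6, 8, 6, 6, 8] sum 47, len 9
end 13: [6, 8, 6, 6, 8, 12] sum 46, len 6
end 14: [8, 6, 6, 8, 12, 8] sum 48, len 6
end 15: [6, 8, 12, 8, 12] sum 46, len 5
Shortest qualifying length: 5.

5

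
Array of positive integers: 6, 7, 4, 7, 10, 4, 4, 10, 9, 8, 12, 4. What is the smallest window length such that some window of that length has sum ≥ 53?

Extend right; whenever the sum reaches 53, record the length and shrink from the left:
add 6: running sum 6 < 53
add 7: running sum 13 < 53
add 4: running sum 17 < 53
add 7: running sum 24 < 53
add 10: running sum 34 < 53
add 4: running sum 38 < 53
add 4: running sum 42 < 53
add 10: running sum 52 < 53
end 8: [7, 4, 7, 10, 4, 4, 10, 9] sum 55, len 8
end 9: [4, 7, 10, 4, 4, 10, 9, 8] sum 56, len 8
end 10: [10, 4, 4, 10, 9, 8, 12] sum 57, len 7
end 11: [10, 4, 4, 10, 9, 8, 12, 4] sum 61, len 8
Shortest qualifying length: 7.

7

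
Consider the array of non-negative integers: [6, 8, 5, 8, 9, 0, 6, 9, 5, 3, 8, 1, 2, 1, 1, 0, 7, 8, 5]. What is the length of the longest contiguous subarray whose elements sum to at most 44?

12

Extend to the right; shrink from the left whenever the sum exceeds 44:
[6] sum 6 len 1
[6, 8] sum 14 len 2
[6, 8, 5] sum 19 len 3
[6, 8, 5, 8] sum 27 len 4
[6, 8, 5, 8, 9] sum 36 len 5
[6, 8, 5, 8, 9, 0] sum 36 len 6
[6, 8, 5, 8, 9, 0, 6] sum 42 len 7
[5, 8, 9, 0, 6, 9] sum 37 len 6
[5, 8, 9, 0, 6, 9, 5] sum 42 len 7
[8, 9, 0, 6, 9, 5, 3] sum 40 len 7
[9, 0, 6, 9, 5, 3, 8] sum 40 len 7
[9, 0, 6, 9, 5, 3, 8, 1] sum 41 len 8
[9, 0, 6, 9, 5, 3, 8, 1, 2] sum 43 len 9
[9, 0, 6, 9, 5, 3, 8, 1, 2, 1] sum 44 len 10
[0, 6, 9, 5, 3, 8, 1, 2, 1, 1] sum 36 len 10
[0, 6, 9, 5, 3, 8, 1, 2, 1, 1, 0] sum 36 len 11
[0, 6, 9, 5, 3, 8, 1, 2, 1, 1, 0, 7] sum 43 len 12
[5, 3, 8, 1, 2, 1, 1, 0, 7, 8] sum 36 len 10
[5, 3, 8, 1, 2, 1, 1, 0, 7, 8, 5] sum 41 len 11
Longest length seen: 12.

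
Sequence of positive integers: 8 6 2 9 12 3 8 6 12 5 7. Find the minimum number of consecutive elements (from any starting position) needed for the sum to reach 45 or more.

6

Extend right; whenever the sum reaches 45, record the length and shrink from the left:
add 8: running sum 8 < 45
add 6: running sum 14 < 45
add 2: running sum 16 < 45
add 9: running sum 25 < 45
add 12: running sum 37 < 45
add 3: running sum 40 < 45
add 8: shortest ending here [8, 6, 2, 9, 12, 3, 8] sum 48, len 7
add 6: shortest ending here [6, 2, 9, 12, 3, 8, 6] sum 46, len 7
add 12: shortest ending here [9, 12, 3, 8, 6, 12] sum 50, len 6
add 5: shortest ending here [12, 3, 8, 6, 12, 5] sum 46, len 6
add 7: shortest ending here [12, 3, 8, 6, 12, 5, 7] sum 53, len 7
Shortest qualifying length: 6.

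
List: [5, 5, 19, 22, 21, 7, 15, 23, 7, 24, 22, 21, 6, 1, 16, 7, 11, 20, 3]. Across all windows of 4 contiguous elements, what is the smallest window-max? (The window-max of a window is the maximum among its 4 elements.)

(5, 5, 19, 22) → max 22
(5, 19, 22, 21) → max 22
(19, 22, 21, 7) → max 22
(22, 21, 7, 15) → max 22
(21, 7, 15, 23) → max 23
(7, 15, 23, 7) → max 23
(15, 23, 7, 24) → max 24
(23, 7, 24, 22) → max 24
(7, 24, 22, 21) → max 24
(24, 22, 21, 6) → max 24
(22, 21, 6, 1) → max 22
(21, 6, 1, 16) → max 21
(6, 1, 16, 7) → max 16
(1, 16, 7, 11) → max 16
(16, 7, 11, 20) → max 20
(7, 11, 20, 3) → max 20
Smallest of these is 16.

16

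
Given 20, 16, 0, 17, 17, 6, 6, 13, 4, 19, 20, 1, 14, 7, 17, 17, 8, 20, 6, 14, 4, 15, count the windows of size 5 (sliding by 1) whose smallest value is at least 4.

10

[20, 16, 0, 17, 17] → min 0
[16, 0, 17, 17, 6] → min 0
[0, 17, 17, 6, 6] → min 0
[17, 17, 6, 6, 13] → min 6  ≥ 4 ✓
[17, 6, 6, 13, 4] → min 4  ≥ 4 ✓
[6, 6, 13, 4, 19] → min 4  ≥ 4 ✓
[6, 13, 4, 19, 20] → min 4  ≥ 4 ✓
[13, 4, 19, 20, 1] → min 1
[4, 19, 20, 1, 14] → min 1
[19, 20, 1, 14, 7] → min 1
[20, 1, 14, 7, 17] → min 1
[1, 14, 7, 17, 17] → min 1
[14, 7, 17, 17, 8] → min 7  ≥ 4 ✓
[7, 17, 17, 8, 20] → min 7  ≥ 4 ✓
[17, 17, 8, 20, 6] → min 6  ≥ 4 ✓
[17, 8, 20, 6, 14] → min 6  ≥ 4 ✓
[8, 20, 6, 14, 4] → min 4  ≥ 4 ✓
[20, 6, 14, 4, 15] → min 4  ≥ 4 ✓
10 windows satisfy the condition.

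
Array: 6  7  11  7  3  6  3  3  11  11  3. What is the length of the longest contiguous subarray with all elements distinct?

[6] len 1
[6, 7] len 2
[6, 7, 11] len 3
[11, 7] len 2
[11, 7, 3] len 3
[11, 7, 3, 6] len 4
[6, 3] len 2
[3] len 1
[3, 11] len 2
[11] len 1
[11, 3] len 2
Longest all-distinct length: 4.

4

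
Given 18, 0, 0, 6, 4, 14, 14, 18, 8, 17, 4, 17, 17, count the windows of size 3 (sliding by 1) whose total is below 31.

5

(18, 0, 0) → sum 18  < 31 ✓
(0, 0, 6) → sum 6  < 31 ✓
(0, 6, 4) → sum 10  < 31 ✓
(6, 4, 14) → sum 24  < 31 ✓
(4, 14, 14) → sum 32
(14, 14, 18) → sum 46
(14, 18, 8) → sum 40
(18, 8, 17) → sum 43
(8, 17, 4) → sum 29  < 31 ✓
(17, 4, 17) → sum 38
(4, 17, 17) → sum 38
5 windows satisfy the condition.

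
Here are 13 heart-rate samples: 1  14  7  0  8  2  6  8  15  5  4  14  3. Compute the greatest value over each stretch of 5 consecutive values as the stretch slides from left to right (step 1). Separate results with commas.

[1, 14, 7, 0, 8] → max 14
[14, 7, 0, 8, 2] → max 14
[7, 0, 8, 2, 6] → max 8
[0, 8, 2, 6, 8] → max 8
[8, 2, 6, 8, 15] → max 15
[2, 6, 8, 15, 5] → max 15
[6, 8, 15, 5, 4] → max 15
[8, 15, 5, 4, 14] → max 15
[15, 5, 4, 14, 3] → max 15

14, 14, 8, 8, 15, 15, 15, 15, 15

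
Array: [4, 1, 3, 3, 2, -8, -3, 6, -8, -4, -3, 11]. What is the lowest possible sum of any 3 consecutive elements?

-15

(4, 1, 3) → sum 8
(1, 3, 3) → sum 7
(3, 3, 2) → sum 8
(3, 2, -8) → sum -3
(2, -8, -3) → sum -9
(-8, -3, 6) → sum -5
(-3, 6, -8) → sum -5
(6, -8, -4) → sum -6
(-8, -4, -3) → sum -15
(-4, -3, 11) → sum 4
Lowest of these is -15.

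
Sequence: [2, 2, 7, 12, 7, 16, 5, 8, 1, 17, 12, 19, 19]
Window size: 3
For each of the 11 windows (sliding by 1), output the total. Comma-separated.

11, 21, 26, 35, 28, 29, 14, 26, 30, 48, 50

[2, 2, 7] → sum 11
[2, 7, 12] → sum 21
[7, 12, 7] → sum 26
[12, 7, 16] → sum 35
[7, 16, 5] → sum 28
[16, 5, 8] → sum 29
[5, 8, 1] → sum 14
[8, 1, 17] → sum 26
[1, 17, 12] → sum 30
[17, 12, 19] → sum 48
[12, 19, 19] → sum 50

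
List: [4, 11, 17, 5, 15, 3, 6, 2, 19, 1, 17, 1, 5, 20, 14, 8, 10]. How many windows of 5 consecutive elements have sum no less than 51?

[4, 11, 17, 5, 15] → sum 52  ≥ 51 ✓
[11, 17, 5, 15, 3] → sum 51  ≥ 51 ✓
[17, 5, 15, 3, 6] → sum 46
[5, 15, 3, 6, 2] → sum 31
[15, 3, 6, 2, 19] → sum 45
[3, 6, 2, 19, 1] → sum 31
[6, 2, 19, 1, 17] → sum 45
[2, 19, 1, 17, 1] → sum 40
[19, 1, 17, 1, 5] → sum 43
[1, 17, 1, 5, 20] → sum 44
[17, 1, 5, 20, 14] → sum 57  ≥ 51 ✓
[1, 5, 20, 14, 8] → sum 48
[5, 20, 14, 8, 10] → sum 57  ≥ 51 ✓
4 windows satisfy the condition.

4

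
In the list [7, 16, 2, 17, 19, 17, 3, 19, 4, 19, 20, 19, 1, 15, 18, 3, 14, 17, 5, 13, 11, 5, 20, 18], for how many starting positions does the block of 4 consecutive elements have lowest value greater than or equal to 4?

[7, 16, 2, 17] → min 2
[16, 2, 17, 19] → min 2
[2, 17, 19, 17] → min 2
[17, 19, 17, 3] → min 3
[19, 17, 3, 19] → min 3
[17, 3, 19, 4] → min 3
[3, 19, 4, 19] → min 3
[19, 4, 19, 20] → min 4  ≥ 4 ✓
[4, 19, 20, 19] → min 4  ≥ 4 ✓
[19, 20, 19, 1] → min 1
[20, 19, 1, 15] → min 1
[19, 1, 15, 18] → min 1
[1, 15, 18, 3] → min 1
[15, 18, 3, 14] → min 3
[18, 3, 14, 17] → min 3
[3, 14, 17, 5] → min 3
[14, 17, 5, 13] → min 5  ≥ 4 ✓
[17, 5, 13, 11] → min 5  ≥ 4 ✓
[5, 13, 11, 5] → min 5  ≥ 4 ✓
[13, 11, 5, 20] → min 5  ≥ 4 ✓
[11, 5, 20, 18] → min 5  ≥ 4 ✓
7 windows satisfy the condition.

7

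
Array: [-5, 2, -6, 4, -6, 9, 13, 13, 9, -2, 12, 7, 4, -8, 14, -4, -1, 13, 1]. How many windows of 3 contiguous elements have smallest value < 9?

[-5, 2, -6] → min -6  < 9 ✓
[2, -6, 4] → min -6  < 9 ✓
[-6, 4, -6] → min -6  < 9 ✓
[4, -6, 9] → min -6  < 9 ✓
[-6, 9, 13] → min -6  < 9 ✓
[9, 13, 13] → min 9
[13, 13, 9] → min 9
[13, 9, -2] → min -2  < 9 ✓
[9, -2, 12] → min -2  < 9 ✓
[-2, 12, 7] → min -2  < 9 ✓
[12, 7, 4] → min 4  < 9 ✓
[7, 4, -8] → min -8  < 9 ✓
[4, -8, 14] → min -8  < 9 ✓
[-8, 14, -4] → min -8  < 9 ✓
[14, -4, -1] → min -4  < 9 ✓
[-4, -1, 13] → min -4  < 9 ✓
[-1, 13, 1] → min -1  < 9 ✓
15 windows satisfy the condition.

15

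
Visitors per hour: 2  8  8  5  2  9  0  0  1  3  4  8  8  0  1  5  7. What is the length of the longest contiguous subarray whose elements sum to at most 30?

add 2: [2] sum 2, len 1
add 8: [2, 8] sum 10, len 2
add 8: [2, 8, 8] sum 18, len 3
add 5: [2, 8, 8, 5] sum 23, len 4
add 2: [2, 8, 8, 5, 2] sum 25, len 5
add 9: [8, 5, 2, 9] sum 24, len 4
add 0: [8, 5, 2, 9, 0] sum 24, len 5
add 0: [8, 5, 2, 9, 0, 0] sum 24, len 6
add 1: [8, 5, 2, 9, 0, 0, 1] sum 25, len 7
add 3: [8, 5, 2, 9, 0, 0, 1, 3] sum 28, len 8
add 4: [5, 2, 9, 0, 0, 1, 3, 4] sum 24, len 8
add 8: [2, 9, 0, 0, 1, 3, 4, 8] sum 27, len 8
add 8: [0, 0, 1, 3, 4, 8, 8] sum 24, len 7
add 0: [0, 0, 1, 3, 4, 8, 8, 0] sum 24, len 8
add 1: [0, 0, 1, 3, 4, 8, 8, 0, 1] sum 25, len 9
add 5: [0, 0, 1, 3, 4, 8, 8, 0, 1, 5] sum 30, len 10
add 7: [8, 8, 0, 1, 5, 7] sum 29, len 6
Longest length seen: 10.

10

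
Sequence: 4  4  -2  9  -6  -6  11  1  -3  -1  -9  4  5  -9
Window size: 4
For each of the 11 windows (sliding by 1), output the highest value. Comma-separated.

[4, 4, -2, 9] → max 9
[4, -2, 9, -6] → max 9
[-2, 9, -6, -6] → max 9
[9, -6, -6, 11] → max 11
[-6, -6, 11, 1] → max 11
[-6, 11, 1, -3] → max 11
[11, 1, -3, -1] → max 11
[1, -3, -1, -9] → max 1
[-3, -1, -9, 4] → max 4
[-1, -9, 4, 5] → max 5
[-9, 4, 5, -9] → max 5

9, 9, 9, 11, 11, 11, 11, 1, 4, 5, 5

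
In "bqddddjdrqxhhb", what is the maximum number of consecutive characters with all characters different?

6

add b: [b] len 1
add q: [b, q] len 2
add d: [b, q, d] len 3
add d (repeat d, move left end past it): [d] len 1
add d (repeat d, move left end past it): [d] len 1
add d (repeat d, move left end past it): [d] len 1
add j: [d, j] len 2
add d (repeat d, move left end past it): [j, d] len 2
add r: [j, d, r] len 3
add q: [j, d, r, q] len 4
add x: [j, d, r, q, x] len 5
add h: [j, d, r, q, x, h] len 6
add h (repeat h, move left end past it): [h] len 1
add b: [h, b] len 2
Longest all-distinct length: 6.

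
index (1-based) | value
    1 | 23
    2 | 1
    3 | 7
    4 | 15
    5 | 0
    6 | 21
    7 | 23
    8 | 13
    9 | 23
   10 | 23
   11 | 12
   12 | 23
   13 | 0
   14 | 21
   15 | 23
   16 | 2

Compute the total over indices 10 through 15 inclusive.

Elements at indices 10..15: 23, 12, 23, 0, 21, 23
sum(23, 12, 23, 0, 21, 23) = 102

102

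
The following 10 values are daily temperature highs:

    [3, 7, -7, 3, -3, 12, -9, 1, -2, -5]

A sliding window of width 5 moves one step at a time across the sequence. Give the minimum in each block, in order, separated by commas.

Sliding a size-5 window across the 10 values:
[3, 7, -7, 3, -3] → min -7
[7, -7, 3, -3, 12] → min -7
[-7, 3, -3, 12, -9] → min -9
[3, -3, 12, -9, 1] → min -9
[-3, 12, -9, 1, -2] → min -9
[12, -9, 1, -2, -5] → min -9

-7, -7, -9, -9, -9, -9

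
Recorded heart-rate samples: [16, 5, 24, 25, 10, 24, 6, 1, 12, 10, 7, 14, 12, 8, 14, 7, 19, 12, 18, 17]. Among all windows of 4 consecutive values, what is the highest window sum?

83

[16, 5, 24, 25] → sum 70
[5, 24, 25, 10] → sum 64
[24, 25, 10, 24] → sum 83
[25, 10, 24, 6] → sum 65
[10, 24, 6, 1] → sum 41
[24, 6, 1, 12] → sum 43
[6, 1, 12, 10] → sum 29
[1, 12, 10, 7] → sum 30
[12, 10, 7, 14] → sum 43
[10, 7, 14, 12] → sum 43
[7, 14, 12, 8] → sum 41
[14, 12, 8, 14] → sum 48
[12, 8, 14, 7] → sum 41
[8, 14, 7, 19] → sum 48
[14, 7, 19, 12] → sum 52
[7, 19, 12, 18] → sum 56
[19, 12, 18, 17] → sum 66
Highest of these is 83.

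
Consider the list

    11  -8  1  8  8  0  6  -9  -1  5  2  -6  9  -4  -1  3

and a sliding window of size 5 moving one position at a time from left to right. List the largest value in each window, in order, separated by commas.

[11, -8, 1, 8, 8] → max 11
[-8, 1, 8, 8, 0] → max 8
[1, 8, 8, 0, 6] → max 8
[8, 8, 0, 6, -9] → max 8
[8, 0, 6, -9, -1] → max 8
[0, 6, -9, -1, 5] → max 6
[6, -9, -1, 5, 2] → max 6
[-9, -1, 5, 2, -6] → max 5
[-1, 5, 2, -6, 9] → max 9
[5, 2, -6, 9, -4] → max 9
[2, -6, 9, -4, -1] → max 9
[-6, 9, -4, -1, 3] → max 9

11, 8, 8, 8, 8, 6, 6, 5, 9, 9, 9, 9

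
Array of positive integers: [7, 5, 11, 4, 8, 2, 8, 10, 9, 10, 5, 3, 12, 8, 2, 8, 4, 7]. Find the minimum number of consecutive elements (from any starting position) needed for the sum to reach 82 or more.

Extend right; whenever the sum reaches 82, record the length and shrink from the left:
add 7: running sum 7 < 82
add 5: running sum 12 < 82
add 11: running sum 23 < 82
add 4: running sum 27 < 82
add 8: running sum 35 < 82
add 2: running sum 37 < 82
add 8: running sum 45 < 82
add 10: running sum 55 < 82
add 9: running sum 64 < 82
add 10: running sum 74 < 82
add 5: running sum 79 < 82
end 11: [7, 5, 11, 4, 8, 2, 8, 10, 9, 10, 5, 3] sum 82, len 12
end 12: [11, 4, 8, 2, 8, 10, 9, 10, 5, 3, 12] sum 82, len 11
end 13: [11, 4, 8, 2, 8, 10, 9, 10, 5, 3, 12, 8] sum 90, len 12
end 14: [11, 4, 8, 2, 8, 10, 9, 10, 5, 3, 12, 8, 2] sum 92, len 13
end 15: [8, 2, 8, 10, 9, 10, 5, 3, 12, 8, 2, 8] sum 85, len 12
end 16: [8, 2, 8, 10, 9, 10, 5, 3, 12, 8, 2, 8, 4] sum 89, len 13
end 17: [8, 10, 9, 10, 5, 3, 12, 8, 2, 8, 4, 7] sum 86, len 12
Shortest qualifying length: 11.

11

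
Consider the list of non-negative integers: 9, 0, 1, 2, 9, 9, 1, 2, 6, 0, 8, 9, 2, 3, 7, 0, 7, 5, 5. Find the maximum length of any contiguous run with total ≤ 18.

→ 9: sum 9, len 1
→ 0: sum 9, len 2
→ 1: sum 10, len 3
→ 2: sum 12, len 4
→ 9 (dropped 9): sum 12, len 4
→ 9 (dropped 0, 1, 2): sum 18, len 2
→ 1 (dropped 9): sum 10, len 2
→ 2: sum 12, len 3
→ 6: sum 18, len 4
→ 0: sum 18, len 5
→ 8 (dropped 9): sum 17, len 5
→ 9 (dropped 1, 2, 6): sum 17, len 3
→ 2 (dropped 0, 8): sum 11, len 2
→ 3: sum 14, len 3
→ 7 (dropped 9): sum 12, len 3
→ 0: sum 12, len 4
→ 7 (dropped 2): sum 17, len 4
→ 5 (dropped 3, 7): sum 12, len 3
→ 5: sum 17, len 4
Longest length seen: 5.

5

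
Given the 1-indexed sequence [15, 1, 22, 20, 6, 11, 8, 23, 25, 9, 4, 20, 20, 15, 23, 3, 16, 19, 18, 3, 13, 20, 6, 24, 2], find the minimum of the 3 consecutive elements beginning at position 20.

3

Elements at indices 20..22: 3, 13, 20
min(3, 13, 20) = 3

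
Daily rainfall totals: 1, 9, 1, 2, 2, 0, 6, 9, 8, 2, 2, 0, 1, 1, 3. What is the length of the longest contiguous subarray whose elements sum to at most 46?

14

add 1: [1] sum 1, len 1
add 9: [1, 9] sum 10, len 2
add 1: [1, 9, 1] sum 11, len 3
add 2: [1, 9, 1, 2] sum 13, len 4
add 2: [1, 9, 1, 2, 2] sum 15, len 5
add 0: [1, 9, 1, 2, 2, 0] sum 15, len 6
add 6: [1, 9, 1, 2, 2, 0, 6] sum 21, len 7
add 9: [1, 9, 1, 2, 2, 0, 6, 9] sum 30, len 8
add 8: [1, 9, 1, 2, 2, 0, 6, 9, 8] sum 38, len 9
add 2: [1, 9, 1, 2, 2, 0, 6, 9, 8, 2] sum 40, len 10
add 2: [1, 9, 1, 2, 2, 0, 6, 9, 8, 2, 2] sum 42, len 11
add 0: [1, 9, 1, 2, 2, 0, 6, 9, 8, 2, 2, 0] sum 42, len 12
add 1: [1, 9, 1, 2, 2, 0, 6, 9, 8, 2, 2, 0, 1] sum 43, len 13
add 1: [1, 9, 1, 2, 2, 0, 6, 9, 8, 2, 2, 0, 1, 1] sum 44, len 14
add 3: [9, 1, 2, 2, 0, 6, 9, 8, 2, 2, 0, 1, 1, 3] sum 46, len 14
Longest length seen: 14.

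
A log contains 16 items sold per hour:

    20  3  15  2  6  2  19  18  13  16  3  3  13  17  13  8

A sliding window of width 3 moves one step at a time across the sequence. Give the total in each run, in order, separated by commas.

38, 20, 23, 10, 27, 39, 50, 47, 32, 22, 19, 33, 43, 38

(20, 3, 15) → sum 38
(3, 15, 2) → sum 20
(15, 2, 6) → sum 23
(2, 6, 2) → sum 10
(6, 2, 19) → sum 27
(2, 19, 18) → sum 39
(19, 18, 13) → sum 50
(18, 13, 16) → sum 47
(13, 16, 3) → sum 32
(16, 3, 3) → sum 22
(3, 3, 13) → sum 19
(3, 13, 17) → sum 33
(13, 17, 13) → sum 43
(17, 13, 8) → sum 38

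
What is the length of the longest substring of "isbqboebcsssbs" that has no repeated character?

add i: [i] len 1
add s: [i, s] len 2
add b: [i, s, b] len 3
add q: [i, s, b, q] len 4
add b (repeat b, move left end past it): [q, b] len 2
add o: [q, b, o] len 3
add e: [q, b, o, e] len 4
add b (repeat b, move left end past it): [o, e, b] len 3
add c: [o, e, b, c] len 4
add s: [o, e, b, c, s] len 5
add s (repeat s, move left end past it): [s] len 1
add s (repeat s, move left end past it): [s] len 1
add b: [s, b] len 2
add s (repeat s, move left end past it): [b, s] len 2
Longest all-distinct length: 5.

5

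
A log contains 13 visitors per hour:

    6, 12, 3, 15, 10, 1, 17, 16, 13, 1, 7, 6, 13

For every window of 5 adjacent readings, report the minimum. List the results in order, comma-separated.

Sliding a size-5 window across the 13 values:
6 12 3 15 10 → min 3
12 3 15 10 1 → min 1
3 15 10 1 17 → min 1
15 10 1 17 16 → min 1
10 1 17 16 13 → min 1
1 17 16 13 1 → min 1
17 16 13 1 7 → min 1
16 13 1 7 6 → min 1
13 1 7 6 13 → min 1

3, 1, 1, 1, 1, 1, 1, 1, 1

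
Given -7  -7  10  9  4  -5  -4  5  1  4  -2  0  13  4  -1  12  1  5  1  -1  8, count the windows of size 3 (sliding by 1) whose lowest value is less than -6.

2

(-7, -7, 10) → min -7  < -6 ✓
(-7, 10, 9) → min -7  < -6 ✓
(10, 9, 4) → min 4
(9, 4, -5) → min -5
(4, -5, -4) → min -5
(-5, -4, 5) → min -5
(-4, 5, 1) → min -4
(5, 1, 4) → min 1
(1, 4, -2) → min -2
(4, -2, 0) → min -2
(-2, 0, 13) → min -2
(0, 13, 4) → min 0
(13, 4, -1) → min -1
(4, -1, 12) → min -1
(-1, 12, 1) → min -1
(12, 1, 5) → min 1
(1, 5, 1) → min 1
(5, 1, -1) → min -1
(1, -1, 8) → min -1
2 windows satisfy the condition.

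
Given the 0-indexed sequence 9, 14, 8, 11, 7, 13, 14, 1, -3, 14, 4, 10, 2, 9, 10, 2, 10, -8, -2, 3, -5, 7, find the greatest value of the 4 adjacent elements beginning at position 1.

Elements at indices 1..4: 14, 8, 11, 7
max(14, 8, 11, 7) = 14

14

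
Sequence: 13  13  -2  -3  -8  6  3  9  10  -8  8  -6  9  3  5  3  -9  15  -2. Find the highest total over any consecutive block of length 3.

24

Window sums for each of the 17 positions:
13 13 -2 → sum 24
13 -2 -3 → sum 8
-2 -3 -8 → sum -13
-3 -8 6 → sum -5
-8 6 3 → sum 1
6 3 9 → sum 18
3 9 10 → sum 22
9 10 -8 → sum 11
10 -8 8 → sum 10
-8 8 -6 → sum -6
8 -6 9 → sum 11
-6 9 3 → sum 6
9 3 5 → sum 17
3 5 3 → sum 11
5 3 -9 → sum -1
3 -9 15 → sum 9
-9 15 -2 → sum 4
Highest of these is 24.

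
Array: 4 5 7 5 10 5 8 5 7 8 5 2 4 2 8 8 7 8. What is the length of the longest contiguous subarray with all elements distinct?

add 4: [4] len 1
add 5: [4, 5] len 2
add 7: [4, 5, 7] len 3
add 5 (repeat 5, move left end past it): [7, 5] len 2
add 10: [7, 5, 10] len 3
add 5 (repeat 5, move left end past it): [10, 5] len 2
add 8: [10, 5, 8] len 3
add 5 (repeat 5, move left end past it): [8, 5] len 2
add 7: [8, 5, 7] len 3
add 8 (repeat 8, move left end past it): [5, 7, 8] len 3
add 5 (repeat 5, move left end past it): [7, 8, 5] len 3
add 2: [7, 8, 5, 2] len 4
add 4: [7, 8, 5, 2, 4] len 5
add 2 (repeat 2, move left end past it): [4, 2] len 2
add 8: [4, 2, 8] len 3
add 8 (repeat 8, move left end past it): [8] len 1
add 7: [8, 7] len 2
add 8 (repeat 8, move left end past it): [7, 8] len 2
Longest all-distinct length: 5.

5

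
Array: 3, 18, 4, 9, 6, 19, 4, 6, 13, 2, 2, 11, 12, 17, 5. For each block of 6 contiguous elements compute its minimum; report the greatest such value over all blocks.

Window mins for each of the 10 positions:
3 18 4 9 6 19 → min 3
18 4 9 6 19 4 → min 4
4 9 6 19 4 6 → min 4
9 6 19 4 6 13 → min 4
6 19 4 6 13 2 → min 2
19 4 6 13 2 2 → min 2
4 6 13 2 2 11 → min 2
6 13 2 2 11 12 → min 2
13 2 2 11 12 17 → min 2
2 2 11 12 17 5 → min 2
Greatest of these is 4.

4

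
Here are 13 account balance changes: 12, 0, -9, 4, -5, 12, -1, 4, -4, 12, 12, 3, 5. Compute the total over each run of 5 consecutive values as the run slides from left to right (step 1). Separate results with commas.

Sliding a size-5 window across the 13 values:
(12, 0, -9, 4, -5) → sum 2
(0, -9, 4, -5, 12) → sum 2
(-9, 4, -5, 12, -1) → sum 1
(4, -5, 12, -1, 4) → sum 14
(-5, 12, -1, 4, -4) → sum 6
(12, -1, 4, -4, 12) → sum 23
(-1, 4, -4, 12, 12) → sum 23
(4, -4, 12, 12, 3) → sum 27
(-4, 12, 12, 3, 5) → sum 28

2, 2, 1, 14, 6, 23, 23, 27, 28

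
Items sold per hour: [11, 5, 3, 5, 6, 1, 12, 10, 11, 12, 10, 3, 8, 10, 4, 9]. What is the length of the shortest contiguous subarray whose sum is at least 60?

add 11: running sum 11 < 60
add 5: running sum 16 < 60
add 3: running sum 19 < 60
add 5: running sum 24 < 60
add 6: running sum 30 < 60
add 1: running sum 31 < 60
add 12: running sum 43 < 60
add 10: running sum 53 < 60
end 8: [11, 5, 3, 5, 6, 1, 12, 10, 11] sum 64, len 9
end 9: [3, 5, 6, 1, 12, 10, 11, 12] sum 60, len 8
end 10: [6, 1, 12, 10, 11, 12, 10] sum 62, len 7
end 11: [6, 1, 12, 10, 11, 12, 10, 3] sum 65, len 8
end 12: [12, 10, 11, 12, 10, 3, 8] sum 66, len 7
end 13: [10, 11, 12, 10, 3, 8, 10] sum 64, len 7
end 14: [10, 11, 12, 10, 3, 8, 10, 4] sum 68, len 8
end 15: [11, 12, 10, 3, 8, 10, 4, 9] sum 67, len 8
Shortest qualifying length: 7.

7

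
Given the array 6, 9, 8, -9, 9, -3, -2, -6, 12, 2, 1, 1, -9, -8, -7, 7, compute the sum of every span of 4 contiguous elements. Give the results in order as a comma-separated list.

6 9 8 -9 → sum 14
9 8 -9 9 → sum 17
8 -9 9 -3 → sum 5
-9 9 -3 -2 → sum -5
9 -3 -2 -6 → sum -2
-3 -2 -6 12 → sum 1
-2 -6 12 2 → sum 6
-6 12 2 1 → sum 9
12 2 1 1 → sum 16
2 1 1 -9 → sum -5
1 1 -9 -8 → sum -15
1 -9 -8 -7 → sum -23
-9 -8 -7 7 → sum -17

14, 17, 5, -5, -2, 1, 6, 9, 16, -5, -15, -23, -17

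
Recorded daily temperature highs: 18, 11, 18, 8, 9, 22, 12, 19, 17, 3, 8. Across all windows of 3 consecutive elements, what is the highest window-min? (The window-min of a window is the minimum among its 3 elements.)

12

(18, 11, 18) → min 11
(11, 18, 8) → min 8
(18, 8, 9) → min 8
(8, 9, 22) → min 8
(9, 22, 12) → min 9
(22, 12, 19) → min 12
(12, 19, 17) → min 12
(19, 17, 3) → min 3
(17, 3, 8) → min 3
Highest of these is 12.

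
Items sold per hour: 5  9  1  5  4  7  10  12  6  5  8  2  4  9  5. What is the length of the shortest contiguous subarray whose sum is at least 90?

add 5: running sum 5 < 90
add 9: running sum 14 < 90
add 1: running sum 15 < 90
add 5: running sum 20 < 90
add 4: running sum 24 < 90
add 7: running sum 31 < 90
add 10: running sum 41 < 90
add 12: running sum 53 < 90
add 6: running sum 59 < 90
add 5: running sum 64 < 90
add 8: running sum 72 < 90
add 2: running sum 74 < 90
add 4: running sum 78 < 90
add 9: running sum 87 < 90
add 5: shortest ending here [5, 9, 1, 5, 4, 7, 10, 12, 6, 5, 8, 2, 4, 9, 5] sum 92, len 15
Shortest qualifying length: 15.

15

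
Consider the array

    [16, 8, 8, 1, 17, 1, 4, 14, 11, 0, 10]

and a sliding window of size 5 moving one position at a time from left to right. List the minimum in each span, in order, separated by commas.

1, 1, 1, 1, 1, 0, 0

Sliding a size-5 window across the 11 values:
16 8 8 1 17 → min 1
8 8 1 17 1 → min 1
8 1 17 1 4 → min 1
1 17 1 4 14 → min 1
17 1 4 14 11 → min 1
1 4 14 11 0 → min 0
4 14 11 0 10 → min 0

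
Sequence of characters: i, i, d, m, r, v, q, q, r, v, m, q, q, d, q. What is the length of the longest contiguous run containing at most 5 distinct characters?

add i: window [i] (1 distinct), len 1
add i: window [i, i] (1 distinct), len 2
add d: window [i, i, d] (2 distinct), len 3
add m: window [i, i, d, m] (3 distinct), len 4
add r: window [i, i, d, m, r] (4 distinct), len 5
add v: window [i, i, d, m, r, v] (5 distinct), len 6
add q: window [d, m, r, v, q] (5 distinct), len 5
add q: window [d, m, r, v, q, q] (5 distinct), len 6
add r: window [d, m, r, v, q, q, r] (5 distinct), len 7
add v: window [d, m, r, v, q, q, r, v] (5 distinct), len 8
add m: window [d, m, r, v, q, q, r, v, m] (5 distinct), len 9
add q: window [d, m, r, v, q, q, r, v, m, q] (5 distinct), len 10
add q: window [d, m, r, v, q, q, r, v, m, q, q] (5 distinct), len 11
add d: window [d, m, r, v, q, q, r, v, m, q, q, d] (5 distinct), len 12
add q: window [d, m, r, v, q, q, r, v, m, q, q, d, q] (5 distinct), len 13
Longest length with ≤5 distinct: 13.

13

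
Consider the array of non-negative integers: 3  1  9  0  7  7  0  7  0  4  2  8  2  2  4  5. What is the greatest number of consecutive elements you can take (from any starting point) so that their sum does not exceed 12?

[3] sum 3 len 1
[3, 1] sum 4 len 2
[1, 9] sum 10 len 2
[1, 9, 0] sum 10 len 3
[0, 7] sum 7 len 2
[7] sum 7 len 1
[7, 0] sum 7 len 2
[0, 7] sum 7 len 2
[0, 7, 0] sum 7 len 3
[0, 7, 0, 4] sum 11 len 4
[0, 4, 2] sum 6 len 3
[2, 8] sum 10 len 2
[2, 8, 2] sum 12 len 3
[8, 2, 2] sum 12 len 3
[2, 2, 4] sum 8 len 3
[2, 4, 5] sum 11 len 3
Longest length seen: 4.

4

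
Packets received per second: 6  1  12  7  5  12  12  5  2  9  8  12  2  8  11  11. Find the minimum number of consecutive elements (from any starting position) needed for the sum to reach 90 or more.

11

add 6: running sum 6 < 90
add 1: running sum 7 < 90
add 12: running sum 19 < 90
add 7: running sum 26 < 90
add 5: running sum 31 < 90
add 12: running sum 43 < 90
add 12: running sum 55 < 90
add 5: running sum 60 < 90
add 2: running sum 62 < 90
add 9: running sum 71 < 90
add 8: running sum 79 < 90
add 12: shortest ending here [6, 1, 12, 7, 5, 12, 12, 5, 2, 9, 8, 12] sum 91, len 12
add 2: shortest ending here [6, 1, 12, 7, 5, 12, 12, 5, 2, 9, 8, 12, 2] sum 93, len 13
add 8: shortest ending here [12, 7, 5, 12, 12, 5, 2, 9, 8, 12, 2, 8] sum 94, len 12
add 11: shortest ending here [7, 5, 12, 12, 5, 2, 9, 8, 12, 2, 8, 11] sum 93, len 12
add 11: shortest ending here [12, 12, 5, 2, 9, 8, 12, 2, 8, 11, 11] sum 92, len 11
Shortest qualifying length: 11.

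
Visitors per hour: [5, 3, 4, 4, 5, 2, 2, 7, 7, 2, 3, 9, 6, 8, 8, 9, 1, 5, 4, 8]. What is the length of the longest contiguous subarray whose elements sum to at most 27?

7

[5] sum 5 len 1
[5, 3] sum 8 len 2
[5, 3, 4] sum 12 len 3
[5, 3, 4, 4] sum 16 len 4
[5, 3, 4, 4, 5] sum 21 len 5
[5, 3, 4, 4, 5, 2] sum 23 len 6
[5, 3, 4, 4, 5, 2, 2] sum 25 len 7
[3, 4, 4, 5, 2, 2, 7] sum 27 len 7
[4, 5, 2, 2, 7, 7] sum 27 len 6
[5, 2, 2, 7, 7, 2] sum 25 len 6
[2, 2, 7, 7, 2, 3] sum 23 len 6
[7, 2, 3, 9] sum 21 len 4
[7, 2, 3, 9, 6] sum 27 len 5
[3, 9, 6, 8] sum 26 len 4
[6, 8, 8] sum 22 len 3
[8, 8, 9] sum 25 len 3
[8, 8, 9, 1] sum 26 len 4
[8, 9, 1, 5] sum 23 len 4
[8, 9, 1, 5, 4] sum 27 len 5
[9, 1, 5, 4, 8] sum 27 len 5
Longest length seen: 7.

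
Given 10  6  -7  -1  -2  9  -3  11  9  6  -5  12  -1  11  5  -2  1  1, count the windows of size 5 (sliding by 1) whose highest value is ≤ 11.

10 6 -7 -1 -2 → max 10  ≤ 11 ✓
6 -7 -1 -2 9 → max 9  ≤ 11 ✓
-7 -1 -2 9 -3 → max 9  ≤ 11 ✓
-1 -2 9 -3 11 → max 11  ≤ 11 ✓
-2 9 -3 11 9 → max 11  ≤ 11 ✓
9 -3 11 9 6 → max 11  ≤ 11 ✓
-3 11 9 6 -5 → max 11  ≤ 11 ✓
11 9 6 -5 12 → max 12
9 6 -5 12 -1 → max 12
6 -5 12 -1 11 → max 12
-5 12 -1 11 5 → max 12
12 -1 11 5 -2 → max 12
-1 11 5 -2 1 → max 11  ≤ 11 ✓
11 5 -2 1 1 → max 11  ≤ 11 ✓
9 windows satisfy the condition.

9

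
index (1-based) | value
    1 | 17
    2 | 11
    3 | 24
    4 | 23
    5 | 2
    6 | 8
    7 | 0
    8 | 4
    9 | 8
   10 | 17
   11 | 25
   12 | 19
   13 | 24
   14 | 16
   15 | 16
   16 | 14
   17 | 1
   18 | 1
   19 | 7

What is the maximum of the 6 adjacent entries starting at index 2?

Elements at indices 2..7: 11, 24, 23, 2, 8, 0
max(11, 24, 23, 2, 8, 0) = 24

24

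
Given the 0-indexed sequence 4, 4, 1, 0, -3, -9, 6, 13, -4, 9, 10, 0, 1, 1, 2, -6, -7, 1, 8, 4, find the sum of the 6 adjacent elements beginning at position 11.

Elements at indices 11..16: 0, 1, 1, 2, -6, -7
sum(0, 1, 1, 2, -6, -7) = -9

-9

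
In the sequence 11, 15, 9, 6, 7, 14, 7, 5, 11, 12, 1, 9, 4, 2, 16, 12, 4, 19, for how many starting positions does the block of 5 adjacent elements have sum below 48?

[11, 15, 9, 6, 7] → sum 48
[15, 9, 6, 7, 14] → sum 51
[9, 6, 7, 14, 7] → sum 43  < 48 ✓
[6, 7, 14, 7, 5] → sum 39  < 48 ✓
[7, 14, 7, 5, 11] → sum 44  < 48 ✓
[14, 7, 5, 11, 12] → sum 49
[7, 5, 11, 12, 1] → sum 36  < 48 ✓
[5, 11, 12, 1, 9] → sum 38  < 48 ✓
[11, 12, 1, 9, 4] → sum 37  < 48 ✓
[12, 1, 9, 4, 2] → sum 28  < 48 ✓
[1, 9, 4, 2, 16] → sum 32  < 48 ✓
[9, 4, 2, 16, 12] → sum 43  < 48 ✓
[4, 2, 16, 12, 4] → sum 38  < 48 ✓
[2, 16, 12, 4, 19] → sum 53
10 windows satisfy the condition.

10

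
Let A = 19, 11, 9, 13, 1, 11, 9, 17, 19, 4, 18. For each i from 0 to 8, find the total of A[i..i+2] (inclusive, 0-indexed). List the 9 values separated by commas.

[19, 11, 9] → sum 39
[11, 9, 13] → sum 33
[9, 13, 1] → sum 23
[13, 1, 11] → sum 25
[1, 11, 9] → sum 21
[11, 9, 17] → sum 37
[9, 17, 19] → sum 45
[17, 19, 4] → sum 40
[19, 4, 18] → sum 41

39, 33, 23, 25, 21, 37, 45, 40, 41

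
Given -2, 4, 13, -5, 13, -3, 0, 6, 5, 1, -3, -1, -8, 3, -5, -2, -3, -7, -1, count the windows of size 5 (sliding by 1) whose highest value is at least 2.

14

(-2, 4, 13, -5, 13) → max 13  ≥ 2 ✓
(4, 13, -5, 13, -3) → max 13  ≥ 2 ✓
(13, -5, 13, -3, 0) → max 13  ≥ 2 ✓
(-5, 13, -3, 0, 6) → max 13  ≥ 2 ✓
(13, -3, 0, 6, 5) → max 13  ≥ 2 ✓
(-3, 0, 6, 5, 1) → max 6  ≥ 2 ✓
(0, 6, 5, 1, -3) → max 6  ≥ 2 ✓
(6, 5, 1, -3, -1) → max 6  ≥ 2 ✓
(5, 1, -3, -1, -8) → max 5  ≥ 2 ✓
(1, -3, -1, -8, 3) → max 3  ≥ 2 ✓
(-3, -1, -8, 3, -5) → max 3  ≥ 2 ✓
(-1, -8, 3, -5, -2) → max 3  ≥ 2 ✓
(-8, 3, -5, -2, -3) → max 3  ≥ 2 ✓
(3, -5, -2, -3, -7) → max 3  ≥ 2 ✓
(-5, -2, -3, -7, -1) → max -1
14 windows satisfy the condition.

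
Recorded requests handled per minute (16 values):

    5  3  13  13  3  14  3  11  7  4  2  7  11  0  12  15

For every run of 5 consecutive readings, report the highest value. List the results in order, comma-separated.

5 3 13 13 3 → max 13
3 13 13 3 14 → max 14
13 13 3 14 3 → max 14
13 3 14 3 11 → max 14
3 14 3 11 7 → max 14
14 3 11 7 4 → max 14
3 11 7 4 2 → max 11
11 7 4 2 7 → max 11
7 4 2 7 11 → max 11
4 2 7 11 0 → max 11
2 7 11 0 12 → max 12
7 11 0 12 15 → max 15

13, 14, 14, 14, 14, 14, 11, 11, 11, 11, 12, 15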